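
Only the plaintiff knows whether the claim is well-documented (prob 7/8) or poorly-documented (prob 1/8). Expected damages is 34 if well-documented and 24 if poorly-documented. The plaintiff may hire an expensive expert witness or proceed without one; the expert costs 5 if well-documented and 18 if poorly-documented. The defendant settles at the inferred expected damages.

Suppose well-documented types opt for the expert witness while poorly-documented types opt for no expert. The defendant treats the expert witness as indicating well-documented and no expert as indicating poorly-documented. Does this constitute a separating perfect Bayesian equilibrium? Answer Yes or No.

Under these beliefs, the expert witness earns settlement 34 and no expert earns settlement 24.
well-documented: the expert witness nets 34 − 5 = 29; no expert nets 24. well-documented prefers the expert witness.
poorly-documented: the expert witness nets 34 − 18 = 16; no expert nets 24. poorly-documented prefers no expert.
Neither type deviates, so the separating profile is an equilibrium.

Yes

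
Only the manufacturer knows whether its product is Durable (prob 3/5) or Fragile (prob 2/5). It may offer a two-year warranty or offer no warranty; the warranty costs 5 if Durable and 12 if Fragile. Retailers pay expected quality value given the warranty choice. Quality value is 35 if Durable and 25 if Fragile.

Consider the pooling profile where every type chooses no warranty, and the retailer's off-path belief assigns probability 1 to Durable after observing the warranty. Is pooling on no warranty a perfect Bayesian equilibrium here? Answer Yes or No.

Yes

On path, the retailer holds the prior and pays 3/5·35 + 2/5·25 = 31. Off path (the warranty), believing Durable, it pays 35.
Durable: no warranty nets 31; the warranty nets 35 − 5 = 30. Durable stays.
Fragile: no warranty nets 31; the warranty nets 35 − 12 = 23. Fragile stays.
No type deviates, so pooling is sustained.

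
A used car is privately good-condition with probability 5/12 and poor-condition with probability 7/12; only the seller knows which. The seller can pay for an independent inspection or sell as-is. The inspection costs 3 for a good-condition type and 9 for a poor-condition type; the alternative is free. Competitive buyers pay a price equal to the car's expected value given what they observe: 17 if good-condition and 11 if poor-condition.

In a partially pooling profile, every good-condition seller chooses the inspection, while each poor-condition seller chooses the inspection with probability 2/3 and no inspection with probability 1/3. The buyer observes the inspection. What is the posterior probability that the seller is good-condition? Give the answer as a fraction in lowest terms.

P(the inspection) = (5/12)·1 + (7/12)·(2/3) = 29/36.
By Bayes' rule, P(good-condition | the inspection) = (5/12) / (29/36) = 15/29.

15/29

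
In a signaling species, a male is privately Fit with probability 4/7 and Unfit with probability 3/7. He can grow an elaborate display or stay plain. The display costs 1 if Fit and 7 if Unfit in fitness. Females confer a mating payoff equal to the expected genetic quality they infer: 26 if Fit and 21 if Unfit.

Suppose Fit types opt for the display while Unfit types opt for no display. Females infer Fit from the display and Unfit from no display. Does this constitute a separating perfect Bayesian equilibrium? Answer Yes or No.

Yes

Under these beliefs, the display earns mating payoff 26 and no display earns mating payoff 21.
Fit: the display nets 26 − 1 = 25; no display nets 21. Fit prefers the display.
Unfit: the display nets 26 − 7 = 19; no display nets 21. Unfit prefers no display.
Neither type deviates, so the separating profile is an equilibrium.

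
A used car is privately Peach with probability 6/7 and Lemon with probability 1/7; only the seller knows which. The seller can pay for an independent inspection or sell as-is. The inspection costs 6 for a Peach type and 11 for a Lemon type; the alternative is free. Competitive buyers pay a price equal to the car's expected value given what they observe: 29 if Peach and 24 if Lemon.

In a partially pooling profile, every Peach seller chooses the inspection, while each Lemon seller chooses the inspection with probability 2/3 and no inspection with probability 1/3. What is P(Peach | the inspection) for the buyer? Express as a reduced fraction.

P(the inspection) = (6/7)·1 + (1/7)·(2/3) = 20/21.
By Bayes' rule, P(Peach | the inspection) = (6/7) / (20/21) = 9/10.

9/10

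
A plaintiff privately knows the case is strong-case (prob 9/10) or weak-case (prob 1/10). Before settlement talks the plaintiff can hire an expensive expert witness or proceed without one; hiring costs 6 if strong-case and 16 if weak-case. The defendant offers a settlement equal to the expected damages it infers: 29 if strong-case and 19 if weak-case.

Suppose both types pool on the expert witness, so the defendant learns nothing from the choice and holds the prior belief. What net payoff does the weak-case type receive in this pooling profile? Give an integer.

12

Pooled settlement = 9/10·29 + 1/10·19 = 28.
weak-case pays cost 16 for the expert witness, so net payoff = 28 − 16 = 12.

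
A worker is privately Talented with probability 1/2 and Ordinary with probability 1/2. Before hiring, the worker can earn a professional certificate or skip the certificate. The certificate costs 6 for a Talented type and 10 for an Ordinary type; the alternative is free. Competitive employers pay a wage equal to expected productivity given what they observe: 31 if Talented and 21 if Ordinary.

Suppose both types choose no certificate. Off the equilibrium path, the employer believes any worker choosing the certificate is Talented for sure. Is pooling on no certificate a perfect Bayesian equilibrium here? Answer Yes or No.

Yes

On path, the employer holds the prior and pays 1/2·31 + 1/2·21 = 26. Off path (the certificate), believing Talented, it pays 31.
Talented: no certificate nets 26; the certificate nets 31 − 6 = 25. Talented stays.
Ordinary: no certificate nets 26; the certificate nets 31 − 10 = 21. Ordinary stays.
No type deviates, so pooling is sustained.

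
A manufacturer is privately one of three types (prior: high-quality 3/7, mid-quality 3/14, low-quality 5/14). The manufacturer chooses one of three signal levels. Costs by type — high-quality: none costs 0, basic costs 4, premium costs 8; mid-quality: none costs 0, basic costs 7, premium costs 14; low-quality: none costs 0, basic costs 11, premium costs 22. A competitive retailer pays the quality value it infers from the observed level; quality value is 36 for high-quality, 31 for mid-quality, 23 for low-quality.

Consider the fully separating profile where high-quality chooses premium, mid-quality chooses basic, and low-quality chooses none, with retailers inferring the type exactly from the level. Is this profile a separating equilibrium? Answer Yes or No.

Separating prices: premium → 36, basic → 31, none → 23.
high-quality (assigned premium): none: 23 − 0 = 23; basic: 31 − 4 = 27; premium: 36 − 8 = 28. high-quality stays.
mid-quality (assigned basic): none: 23 − 0 = 23; basic: 31 − 7 = 24; premium: 36 − 14 = 22. mid-quality stays.
low-quality (assigned none): none: 23 − 0 = 23; basic: 31 − 11 = 20; premium: 36 − 22 = 14. low-quality stays.
Every type prefers its assigned level; separation holds.

Yes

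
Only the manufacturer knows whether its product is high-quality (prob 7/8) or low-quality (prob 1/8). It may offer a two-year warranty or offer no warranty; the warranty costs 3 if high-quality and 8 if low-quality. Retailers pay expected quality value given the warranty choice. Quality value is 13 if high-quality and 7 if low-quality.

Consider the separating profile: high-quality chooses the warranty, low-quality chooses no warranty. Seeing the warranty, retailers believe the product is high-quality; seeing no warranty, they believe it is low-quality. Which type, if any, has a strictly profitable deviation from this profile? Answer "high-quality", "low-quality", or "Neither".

The warranty pays 13; no warranty pays 7.
high-quality: assigned the warranty, nets 13 − 3 = 10; deviating to no warranty nets 7.
low-quality: assigned no warranty, nets 7; deviating to the warranty nets 13 − 8 = 5.
Both types strictly prefer their assigned action; no profitable deviation.

Neither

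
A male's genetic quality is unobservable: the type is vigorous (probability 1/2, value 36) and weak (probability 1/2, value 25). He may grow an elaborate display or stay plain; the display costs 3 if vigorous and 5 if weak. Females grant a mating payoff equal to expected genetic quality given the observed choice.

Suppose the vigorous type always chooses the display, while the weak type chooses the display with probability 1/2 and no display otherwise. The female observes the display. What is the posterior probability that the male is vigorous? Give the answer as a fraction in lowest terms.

P(the display) = (1/2)·1 + (1/2)·(1/2) = 3/4.
By Bayes' rule, P(vigorous | the display) = (1/2) / (3/4) = 2/3.

2/3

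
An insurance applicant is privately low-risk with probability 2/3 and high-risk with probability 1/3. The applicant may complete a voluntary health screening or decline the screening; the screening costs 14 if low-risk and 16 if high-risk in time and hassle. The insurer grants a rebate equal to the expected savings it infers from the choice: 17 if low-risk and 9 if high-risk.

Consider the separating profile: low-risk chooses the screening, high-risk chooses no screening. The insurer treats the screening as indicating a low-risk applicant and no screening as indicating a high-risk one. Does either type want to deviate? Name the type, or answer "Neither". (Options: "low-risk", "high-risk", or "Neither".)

The screening pays 17; no screening pays 9.
low-risk: assigned the screening, nets 17 − 14 = 3; deviating to no screening nets 9.
high-risk: assigned no screening, nets 9; deviating to the screening nets 17 − 16 = 1.
The low-risk type gains 6 by deviating.

low-risk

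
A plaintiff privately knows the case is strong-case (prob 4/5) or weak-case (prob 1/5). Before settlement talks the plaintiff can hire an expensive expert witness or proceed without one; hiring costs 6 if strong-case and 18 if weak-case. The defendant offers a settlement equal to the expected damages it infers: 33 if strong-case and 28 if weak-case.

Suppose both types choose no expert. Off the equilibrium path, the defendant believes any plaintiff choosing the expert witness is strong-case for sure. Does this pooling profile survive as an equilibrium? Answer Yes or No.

Yes

On path, the defendant holds the prior and pays 4/5·33 + 1/5·28 = 32. Off path (the expert witness), believing strong-case, it pays 33.
strong-case: no expert nets 32; the expert witness nets 33 − 6 = 27. strong-case stays.
weak-case: no expert nets 32; the expert witness nets 33 − 18 = 15. weak-case stays.
No type deviates, so pooling is sustained.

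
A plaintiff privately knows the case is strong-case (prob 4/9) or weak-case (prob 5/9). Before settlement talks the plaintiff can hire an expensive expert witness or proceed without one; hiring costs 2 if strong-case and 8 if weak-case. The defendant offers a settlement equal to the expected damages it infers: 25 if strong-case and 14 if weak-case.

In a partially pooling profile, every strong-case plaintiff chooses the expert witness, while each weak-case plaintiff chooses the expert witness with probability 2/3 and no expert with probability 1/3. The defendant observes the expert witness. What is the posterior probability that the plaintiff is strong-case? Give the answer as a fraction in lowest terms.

6/11

P(the expert witness) = (4/9)·1 + (5/9)·(2/3) = 22/27.
By Bayes' rule, P(strong-case | the expert witness) = (4/9) / (22/27) = 6/11.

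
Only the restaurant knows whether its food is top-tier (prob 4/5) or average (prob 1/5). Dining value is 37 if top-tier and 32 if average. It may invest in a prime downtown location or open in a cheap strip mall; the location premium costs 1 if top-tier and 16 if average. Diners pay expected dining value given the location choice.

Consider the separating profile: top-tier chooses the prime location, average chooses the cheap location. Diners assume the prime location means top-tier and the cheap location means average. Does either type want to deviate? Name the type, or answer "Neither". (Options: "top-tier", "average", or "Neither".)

Neither

The prime location pays 37; the cheap location pays 32.
top-tier: assigned the prime location, nets 37 − 1 = 36; deviating to the cheap location nets 32.
average: assigned the cheap location, nets 32; deviating to the prime location nets 37 − 16 = 21.
Both types strictly prefer their assigned action; no profitable deviation.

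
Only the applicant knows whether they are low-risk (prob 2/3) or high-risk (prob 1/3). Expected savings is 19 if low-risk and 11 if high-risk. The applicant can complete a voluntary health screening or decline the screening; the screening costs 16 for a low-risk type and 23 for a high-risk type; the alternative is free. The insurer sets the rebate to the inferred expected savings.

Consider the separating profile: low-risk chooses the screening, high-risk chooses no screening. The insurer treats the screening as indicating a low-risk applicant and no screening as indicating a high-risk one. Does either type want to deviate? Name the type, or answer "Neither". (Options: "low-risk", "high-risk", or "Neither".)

low-risk

The screening pays 19; no screening pays 11.
low-risk: assigned the screening, nets 19 − 16 = 3; deviating to no screening nets 11.
high-risk: assigned no screening, nets 11; deviating to the screening nets 19 − 23 = -4.
The low-risk type gains 8 by deviating.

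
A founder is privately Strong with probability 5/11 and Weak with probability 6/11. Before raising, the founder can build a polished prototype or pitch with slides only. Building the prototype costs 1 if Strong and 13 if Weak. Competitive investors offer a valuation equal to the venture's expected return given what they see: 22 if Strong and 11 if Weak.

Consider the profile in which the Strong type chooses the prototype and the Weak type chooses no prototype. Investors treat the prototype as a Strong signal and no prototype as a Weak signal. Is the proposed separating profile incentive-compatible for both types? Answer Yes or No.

Under these beliefs, the prototype earns valuation 22 and no prototype earns valuation 11.
Strong: the prototype nets 22 − 1 = 21; no prototype nets 11. Strong prefers the prototype.
Weak: the prototype nets 22 − 13 = 9; no prototype nets 11. Weak prefers no prototype.
Neither type deviates, so the separating profile is an equilibrium.

Yes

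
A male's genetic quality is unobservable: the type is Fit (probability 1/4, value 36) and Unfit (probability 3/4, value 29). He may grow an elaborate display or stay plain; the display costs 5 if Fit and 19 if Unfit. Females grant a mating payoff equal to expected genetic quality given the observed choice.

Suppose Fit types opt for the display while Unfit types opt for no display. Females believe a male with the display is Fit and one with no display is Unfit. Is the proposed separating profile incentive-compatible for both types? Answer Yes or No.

Under these beliefs, the display earns mating payoff 36 and no display earns mating payoff 29.
Fit: the display nets 36 − 5 = 31; no display nets 29. Fit prefers the display.
Unfit: the display nets 36 − 19 = 17; no display nets 29. Unfit prefers no display.
Neither type deviates, so the separating profile is an equilibrium.

Yes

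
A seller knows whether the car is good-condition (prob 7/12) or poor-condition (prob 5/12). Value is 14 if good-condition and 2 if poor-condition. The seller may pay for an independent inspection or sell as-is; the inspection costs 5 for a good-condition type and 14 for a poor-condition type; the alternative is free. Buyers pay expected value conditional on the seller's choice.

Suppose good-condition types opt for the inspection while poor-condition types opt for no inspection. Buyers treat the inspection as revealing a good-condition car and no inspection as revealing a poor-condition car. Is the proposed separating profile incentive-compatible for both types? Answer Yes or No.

Under these beliefs, the inspection earns price 14 and no inspection earns price 2.
good-condition: the inspection nets 14 − 5 = 9; no inspection nets 2. good-condition prefers the inspection.
poor-condition: the inspection nets 14 − 14 = 0; no inspection nets 2. poor-condition prefers no inspection.
Neither type deviates, so the separating profile is an equilibrium.

Yes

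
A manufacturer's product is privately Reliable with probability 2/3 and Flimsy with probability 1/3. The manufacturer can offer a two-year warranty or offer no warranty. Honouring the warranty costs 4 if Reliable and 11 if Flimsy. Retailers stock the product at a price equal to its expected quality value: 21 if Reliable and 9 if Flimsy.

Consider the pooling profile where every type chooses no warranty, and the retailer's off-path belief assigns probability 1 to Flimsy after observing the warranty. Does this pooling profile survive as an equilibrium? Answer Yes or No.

Yes

On path, the retailer holds the prior and pays 2/3·21 + 1/3·9 = 17. Off path (the warranty), believing Flimsy, it pays 9.
Reliable: no warranty nets 17; the warranty nets 9 − 4 = 5. Reliable stays.
Flimsy: no warranty nets 17; the warranty nets 9 − 11 = -2. Flimsy stays.
No type deviates, so pooling is sustained.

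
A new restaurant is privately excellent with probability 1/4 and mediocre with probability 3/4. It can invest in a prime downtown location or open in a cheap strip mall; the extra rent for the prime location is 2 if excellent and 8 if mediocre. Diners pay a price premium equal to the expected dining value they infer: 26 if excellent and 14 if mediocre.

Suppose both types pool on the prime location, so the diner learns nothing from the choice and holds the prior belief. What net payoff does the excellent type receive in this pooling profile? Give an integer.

Pooled price premium = 1/4·26 + 3/4·14 = 17.
excellent pays cost 2 for the prime location, so net payoff = 17 − 2 = 15.

15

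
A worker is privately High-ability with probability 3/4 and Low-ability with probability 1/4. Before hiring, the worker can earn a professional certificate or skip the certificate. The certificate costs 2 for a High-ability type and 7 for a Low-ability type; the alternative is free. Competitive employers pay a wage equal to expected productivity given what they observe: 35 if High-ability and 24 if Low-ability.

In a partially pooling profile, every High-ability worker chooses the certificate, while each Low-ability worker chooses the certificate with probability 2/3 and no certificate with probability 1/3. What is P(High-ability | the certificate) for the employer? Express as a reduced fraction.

P(the certificate) = (3/4)·1 + (1/4)·(2/3) = 11/12.
By Bayes' rule, P(High-ability | the certificate) = (3/4) / (11/12) = 9/11.

9/11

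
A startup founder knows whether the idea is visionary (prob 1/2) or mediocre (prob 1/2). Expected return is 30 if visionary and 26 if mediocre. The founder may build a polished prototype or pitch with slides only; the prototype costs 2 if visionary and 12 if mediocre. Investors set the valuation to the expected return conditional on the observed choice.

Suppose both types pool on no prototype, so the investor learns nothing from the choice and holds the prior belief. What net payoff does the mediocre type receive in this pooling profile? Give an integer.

28

Pooled valuation = 1/2·30 + 1/2·26 = 28.
mediocre pays no cost for no prototype, so net payoff = 28.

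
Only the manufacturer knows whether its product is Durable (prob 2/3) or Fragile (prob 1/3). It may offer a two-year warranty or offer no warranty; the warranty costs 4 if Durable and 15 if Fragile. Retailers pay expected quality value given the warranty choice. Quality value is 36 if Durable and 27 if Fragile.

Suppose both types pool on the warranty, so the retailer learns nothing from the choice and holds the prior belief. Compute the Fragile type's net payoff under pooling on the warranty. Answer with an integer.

Pooled price = 2/3·36 + 1/3·27 = 33.
Fragile pays cost 15 for the warranty, so net payoff = 33 − 15 = 18.

18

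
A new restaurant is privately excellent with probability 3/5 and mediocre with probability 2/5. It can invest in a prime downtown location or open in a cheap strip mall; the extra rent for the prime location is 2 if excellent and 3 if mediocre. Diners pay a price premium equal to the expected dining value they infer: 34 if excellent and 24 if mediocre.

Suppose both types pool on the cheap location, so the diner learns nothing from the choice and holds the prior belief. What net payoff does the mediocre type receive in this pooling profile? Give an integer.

Pooled price premium = 3/5·34 + 2/5·24 = 30.
mediocre pays no cost for the cheap location, so net payoff = 30.

30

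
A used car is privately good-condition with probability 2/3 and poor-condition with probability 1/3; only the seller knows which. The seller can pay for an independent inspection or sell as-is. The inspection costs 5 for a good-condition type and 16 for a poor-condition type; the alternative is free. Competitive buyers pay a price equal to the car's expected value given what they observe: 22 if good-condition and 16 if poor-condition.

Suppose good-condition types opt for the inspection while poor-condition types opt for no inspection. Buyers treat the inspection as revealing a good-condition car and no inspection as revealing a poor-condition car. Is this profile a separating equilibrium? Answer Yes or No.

Under these beliefs, the inspection earns price 22 and no inspection earns price 16.
good-condition: the inspection nets 22 − 5 = 17; no inspection nets 16. good-condition prefers the inspection.
poor-condition: the inspection nets 22 − 16 = 6; no inspection nets 16. poor-condition prefers no inspection.
Neither type deviates, so the separating profile is an equilibrium.

Yes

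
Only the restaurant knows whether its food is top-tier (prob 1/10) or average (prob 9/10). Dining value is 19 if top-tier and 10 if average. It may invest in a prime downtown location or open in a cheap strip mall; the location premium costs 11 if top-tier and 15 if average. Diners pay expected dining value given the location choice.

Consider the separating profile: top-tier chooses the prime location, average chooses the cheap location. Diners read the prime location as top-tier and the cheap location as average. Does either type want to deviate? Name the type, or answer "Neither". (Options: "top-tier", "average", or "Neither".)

The prime location pays 19; the cheap location pays 10.
top-tier: assigned the prime location, nets 19 − 11 = 8; deviating to the cheap location nets 10.
average: assigned the cheap location, nets 10; deviating to the prime location nets 19 − 15 = 4.
The top-tier type gains 2 by deviating.

top-tier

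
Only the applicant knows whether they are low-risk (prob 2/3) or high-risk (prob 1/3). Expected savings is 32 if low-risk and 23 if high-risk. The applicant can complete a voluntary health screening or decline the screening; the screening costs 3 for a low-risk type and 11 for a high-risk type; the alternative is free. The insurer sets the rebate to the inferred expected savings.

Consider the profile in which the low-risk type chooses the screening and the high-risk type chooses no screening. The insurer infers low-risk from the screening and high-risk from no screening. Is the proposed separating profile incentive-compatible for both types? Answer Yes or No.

Yes

Under these beliefs, the screening earns rebate 32 and no screening earns rebate 23.
low-risk: the screening nets 32 − 3 = 29; no screening nets 23. low-risk prefers the screening.
high-risk: the screening nets 32 − 11 = 21; no screening nets 23. high-risk prefers no screening.
Neither type deviates, so the separating profile is an equilibrium.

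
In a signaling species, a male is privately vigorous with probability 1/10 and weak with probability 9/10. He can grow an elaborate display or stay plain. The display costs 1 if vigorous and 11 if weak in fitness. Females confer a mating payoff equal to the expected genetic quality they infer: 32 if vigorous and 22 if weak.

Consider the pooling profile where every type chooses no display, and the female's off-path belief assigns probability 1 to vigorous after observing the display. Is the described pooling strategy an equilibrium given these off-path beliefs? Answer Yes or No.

On path, the female holds the prior and pays 1/10·32 + 9/10·22 = 23. Off path (the display), believing vigorous, it pays 32.
vigorous: no display nets 23; the display nets 32 − 1 = 31. vigorous would deviate.
weak: no display nets 23; the display nets 32 − 11 = 21. weak stays.
A type deviates, so pooling fails.

No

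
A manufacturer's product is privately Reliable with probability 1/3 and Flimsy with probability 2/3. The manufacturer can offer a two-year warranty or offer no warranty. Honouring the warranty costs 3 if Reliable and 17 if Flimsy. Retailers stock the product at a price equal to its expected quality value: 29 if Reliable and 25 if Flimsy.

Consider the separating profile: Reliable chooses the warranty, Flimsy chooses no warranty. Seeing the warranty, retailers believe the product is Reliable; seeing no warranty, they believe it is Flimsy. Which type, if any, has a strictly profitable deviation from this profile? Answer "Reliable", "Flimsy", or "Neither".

The warranty pays 29; no warranty pays 25.
Reliable: assigned the warranty, nets 29 − 3 = 26; deviating to no warranty nets 25.
Flimsy: assigned no warranty, nets 25; deviating to the warranty nets 29 − 17 = 12.
Both types strictly prefer their assigned action; no profitable deviation.

Neither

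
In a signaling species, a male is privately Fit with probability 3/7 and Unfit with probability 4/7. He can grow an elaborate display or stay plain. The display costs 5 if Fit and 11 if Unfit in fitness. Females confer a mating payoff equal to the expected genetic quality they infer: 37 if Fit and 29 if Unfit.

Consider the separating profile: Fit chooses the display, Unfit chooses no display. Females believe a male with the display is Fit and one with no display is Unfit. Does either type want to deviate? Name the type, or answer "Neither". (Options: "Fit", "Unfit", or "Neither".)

Neither

The display pays 37; no display pays 29.
Fit: assigned the display, nets 37 − 5 = 32; deviating to no display nets 29.
Unfit: assigned no display, nets 29; deviating to the display nets 37 − 11 = 26.
Both types strictly prefer their assigned action; no profitable deviation.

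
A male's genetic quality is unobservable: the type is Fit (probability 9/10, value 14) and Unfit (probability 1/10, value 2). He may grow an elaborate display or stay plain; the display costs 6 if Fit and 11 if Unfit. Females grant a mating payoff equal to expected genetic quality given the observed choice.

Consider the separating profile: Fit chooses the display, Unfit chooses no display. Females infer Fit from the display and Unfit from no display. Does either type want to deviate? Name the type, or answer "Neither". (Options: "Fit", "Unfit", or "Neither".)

The display pays 14; no display pays 2.
Fit: assigned the display, nets 14 − 6 = 8; deviating to no display nets 2.
Unfit: assigned no display, nets 2; deviating to the display nets 14 − 11 = 3.
The Unfit type gains 1 by deviating.

Unfit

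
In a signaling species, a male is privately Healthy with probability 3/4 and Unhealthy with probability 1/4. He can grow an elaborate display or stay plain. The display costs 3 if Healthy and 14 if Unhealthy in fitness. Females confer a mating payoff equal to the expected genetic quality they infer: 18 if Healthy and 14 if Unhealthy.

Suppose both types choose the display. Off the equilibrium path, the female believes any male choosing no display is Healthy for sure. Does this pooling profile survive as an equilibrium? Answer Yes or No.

On path, the female holds the prior and pays 3/4·18 + 1/4·14 = 17. Off path (no display), believing Healthy, it pays 18.
Healthy: the display nets 17 − 3 = 14; no display nets 18. Healthy would deviate.
Unhealthy: the display nets 17 − 14 = 3; no display nets 18. Unhealthy would deviate.
A type deviates, so pooling fails.

No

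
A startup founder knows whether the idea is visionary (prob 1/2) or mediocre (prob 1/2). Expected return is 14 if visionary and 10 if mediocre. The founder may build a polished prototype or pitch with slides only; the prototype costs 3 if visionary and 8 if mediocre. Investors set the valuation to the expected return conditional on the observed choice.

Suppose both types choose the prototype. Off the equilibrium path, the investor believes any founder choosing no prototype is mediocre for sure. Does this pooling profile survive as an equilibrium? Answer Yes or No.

On path, the investor holds the prior and pays 1/2·14 + 1/2·10 = 12. Off path (no prototype), believing mediocre, it pays 10.
visionary: the prototype nets 12 − 3 = 9; no prototype nets 10. visionary would deviate.
mediocre: the prototype nets 12 − 8 = 4; no prototype nets 10. mediocre would deviate.
A type deviates, so pooling fails.

No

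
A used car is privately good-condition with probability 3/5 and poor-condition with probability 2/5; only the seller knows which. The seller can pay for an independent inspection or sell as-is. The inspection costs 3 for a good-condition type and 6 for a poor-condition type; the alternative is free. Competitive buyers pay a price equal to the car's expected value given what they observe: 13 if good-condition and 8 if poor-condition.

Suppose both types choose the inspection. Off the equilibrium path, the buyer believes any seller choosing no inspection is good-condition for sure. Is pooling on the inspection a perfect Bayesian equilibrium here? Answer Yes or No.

No

On path, the buyer holds the prior and pays 3/5·13 + 2/5·8 = 11. Off path (no inspection), believing good-condition, it pays 13.
good-condition: the inspection nets 11 − 3 = 8; no inspection nets 13. good-condition would deviate.
poor-condition: the inspection nets 11 − 6 = 5; no inspection nets 13. poor-condition would deviate.
A type deviates, so pooling fails.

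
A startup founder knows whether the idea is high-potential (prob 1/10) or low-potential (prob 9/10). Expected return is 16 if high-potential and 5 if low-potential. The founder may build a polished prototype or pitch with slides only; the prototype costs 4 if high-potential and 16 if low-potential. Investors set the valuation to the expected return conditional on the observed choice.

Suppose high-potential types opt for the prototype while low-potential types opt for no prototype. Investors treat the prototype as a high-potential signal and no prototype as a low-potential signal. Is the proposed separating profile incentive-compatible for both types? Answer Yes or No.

Under these beliefs, the prototype earns valuation 16 and no prototype earns valuation 5.
high-potential: the prototype nets 16 − 4 = 12; no prototype nets 5. high-potential prefers the prototype.
low-potential: the prototype nets 16 − 16 = 0; no prototype nets 5. low-potential prefers no prototype.
Neither type deviates, so the separating profile is an equilibrium.

Yes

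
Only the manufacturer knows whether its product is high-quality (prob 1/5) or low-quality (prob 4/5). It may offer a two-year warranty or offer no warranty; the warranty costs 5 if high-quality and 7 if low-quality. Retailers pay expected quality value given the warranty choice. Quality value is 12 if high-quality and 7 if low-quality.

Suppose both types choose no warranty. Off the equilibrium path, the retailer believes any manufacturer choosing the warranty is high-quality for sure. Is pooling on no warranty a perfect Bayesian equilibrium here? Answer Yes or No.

Yes

On path, the retailer holds the prior and pays 1/5·12 + 4/5·7 = 8. Off path (the warranty), believing high-quality, it pays 12.
high-quality: no warranty nets 8; the warranty nets 12 − 5 = 7. high-quality stays.
low-quality: no warranty nets 8; the warranty nets 12 − 7 = 5. low-quality stays.
No type deviates, so pooling is sustained.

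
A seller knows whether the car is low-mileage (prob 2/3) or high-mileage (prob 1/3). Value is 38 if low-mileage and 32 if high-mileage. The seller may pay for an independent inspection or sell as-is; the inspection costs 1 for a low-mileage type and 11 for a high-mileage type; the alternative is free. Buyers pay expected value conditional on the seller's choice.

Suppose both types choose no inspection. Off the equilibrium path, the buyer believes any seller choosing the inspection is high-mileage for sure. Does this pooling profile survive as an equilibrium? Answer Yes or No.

Yes

On path, the buyer holds the prior and pays 2/3·38 + 1/3·32 = 36. Off path (the inspection), believing high-mileage, it pays 32.
low-mileage: no inspection nets 36; the inspection nets 32 − 1 = 31. low-mileage stays.
high-mileage: no inspection nets 36; the inspection nets 32 − 11 = 21. high-mileage stays.
No type deviates, so pooling is sustained.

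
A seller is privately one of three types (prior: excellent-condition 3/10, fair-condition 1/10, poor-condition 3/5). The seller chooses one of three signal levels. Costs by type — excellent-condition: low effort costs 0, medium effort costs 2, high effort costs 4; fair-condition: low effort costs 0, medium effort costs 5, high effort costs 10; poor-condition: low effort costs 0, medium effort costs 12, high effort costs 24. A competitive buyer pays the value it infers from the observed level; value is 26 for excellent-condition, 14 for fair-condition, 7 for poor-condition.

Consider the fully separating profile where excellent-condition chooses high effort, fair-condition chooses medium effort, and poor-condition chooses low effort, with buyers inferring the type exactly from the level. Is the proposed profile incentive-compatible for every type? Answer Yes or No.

No

Separating prices: high effort → 26, medium effort → 14, low effort → 7.
excellent-condition (assigned high effort): low effort: 7 − 0 = 7; medium effort: 14 − 2 = 12; high effort: 26 − 4 = 22. excellent-condition stays.
fair-condition (assigned medium effort): low effort: 7 − 0 = 7; medium effort: 14 − 5 = 9; high effort: 26 − 10 = 16. fair-condition prefers high effort.
poor-condition (assigned low effort): low effort: 7 − 0 = 7; medium effort: 14 − 12 = 2; high effort: 26 − 24 = 2. poor-condition stays.
At least one type deviates; the separating profile fails.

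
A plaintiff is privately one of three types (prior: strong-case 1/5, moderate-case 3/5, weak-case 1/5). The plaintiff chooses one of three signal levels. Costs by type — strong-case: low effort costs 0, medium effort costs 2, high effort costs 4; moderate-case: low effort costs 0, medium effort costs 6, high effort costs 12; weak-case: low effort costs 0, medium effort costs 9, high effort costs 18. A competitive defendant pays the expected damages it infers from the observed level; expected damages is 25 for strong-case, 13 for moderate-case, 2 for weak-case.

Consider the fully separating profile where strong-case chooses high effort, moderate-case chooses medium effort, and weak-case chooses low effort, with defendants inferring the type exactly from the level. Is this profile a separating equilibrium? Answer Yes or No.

Separating settlements: high effort → 25, medium effort → 13, low effort → 2.
strong-case (assigned high effort): low effort: 2 − 0 = 2; medium effort: 13 − 2 = 11; high effort: 25 − 4 = 21. strong-case stays.
moderate-case (assigned medium effort): low effort: 2 − 0 = 2; medium effort: 13 − 6 = 7; high effort: 25 − 12 = 13. moderate-case prefers high effort.
weak-case (assigned low effort): low effort: 2 − 0 = 2; medium effort: 13 − 9 = 4; high effort: 25 − 18 = 7. weak-case prefers high effort.
At least one type deviates; the separating profile fails.

No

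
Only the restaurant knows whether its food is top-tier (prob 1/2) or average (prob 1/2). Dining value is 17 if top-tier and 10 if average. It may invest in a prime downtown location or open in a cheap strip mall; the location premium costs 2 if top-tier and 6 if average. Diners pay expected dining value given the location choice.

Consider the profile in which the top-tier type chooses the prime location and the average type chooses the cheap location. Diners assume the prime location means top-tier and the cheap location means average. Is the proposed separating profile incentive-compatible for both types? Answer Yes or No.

Under these beliefs, the prime location earns price premium 17 and the cheap location earns price premium 10.
top-tier: the prime location nets 17 − 2 = 15; the cheap location nets 10. top-tier prefers the prime location.
average: the prime location nets 17 − 6 = 11; the cheap location nets 10. average would deviate to the prime location.
average has a profitable deviation, so the profile is not an equilibrium.

No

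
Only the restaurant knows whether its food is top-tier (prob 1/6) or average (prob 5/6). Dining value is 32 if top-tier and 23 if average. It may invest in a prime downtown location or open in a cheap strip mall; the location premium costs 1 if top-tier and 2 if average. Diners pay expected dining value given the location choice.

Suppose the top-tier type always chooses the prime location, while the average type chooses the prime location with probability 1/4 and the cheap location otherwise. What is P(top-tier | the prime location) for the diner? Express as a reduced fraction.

P(the prime location) = (1/6)·1 + (5/6)·(1/4) = 3/8.
By Bayes' rule, P(top-tier | the prime location) = (1/6) / (3/8) = 4/9.

4/9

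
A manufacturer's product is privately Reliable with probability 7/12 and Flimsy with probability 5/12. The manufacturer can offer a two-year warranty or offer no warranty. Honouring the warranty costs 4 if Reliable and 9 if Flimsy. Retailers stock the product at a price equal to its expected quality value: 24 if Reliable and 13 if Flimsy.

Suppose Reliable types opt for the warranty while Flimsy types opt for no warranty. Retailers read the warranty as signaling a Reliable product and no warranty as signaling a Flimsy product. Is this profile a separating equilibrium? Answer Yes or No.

No

Under these beliefs, the warranty earns price 24 and no warranty earns price 13.
Reliable: the warranty nets 24 − 4 = 20; no warranty nets 13. Reliable prefers the warranty.
Flimsy: the warranty nets 24 − 9 = 15; no warranty nets 13. Flimsy would deviate to the warranty.
Flimsy has a profitable deviation, so the profile is not an equilibrium.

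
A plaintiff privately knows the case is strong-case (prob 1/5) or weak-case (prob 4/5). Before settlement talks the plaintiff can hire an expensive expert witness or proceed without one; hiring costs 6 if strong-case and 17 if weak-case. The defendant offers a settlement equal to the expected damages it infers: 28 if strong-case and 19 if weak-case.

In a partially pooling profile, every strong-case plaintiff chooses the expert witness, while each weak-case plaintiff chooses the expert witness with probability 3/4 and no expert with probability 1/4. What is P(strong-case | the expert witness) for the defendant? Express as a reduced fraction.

1/4

P(the expert witness) = (1/5)·1 + (4/5)·(3/4) = 4/5.
By Bayes' rule, P(strong-case | the expert witness) = (1/5) / (4/5) = 1/4.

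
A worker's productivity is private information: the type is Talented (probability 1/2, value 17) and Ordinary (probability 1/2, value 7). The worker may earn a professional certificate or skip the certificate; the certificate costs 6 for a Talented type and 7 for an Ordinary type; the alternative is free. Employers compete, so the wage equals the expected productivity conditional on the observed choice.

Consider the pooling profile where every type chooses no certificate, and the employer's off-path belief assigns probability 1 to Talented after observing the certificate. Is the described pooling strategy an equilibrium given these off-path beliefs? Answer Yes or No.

On path, the employer holds the prior and pays 1/2·17 + 1/2·7 = 12. Off path (the certificate), believing Talented, it pays 17.
Talented: no certificate nets 12; the certificate nets 17 − 6 = 11. Talented stays.
Ordinary: no certificate nets 12; the certificate nets 17 − 7 = 10. Ordinary stays.
No type deviates, so pooling is sustained.

Yes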